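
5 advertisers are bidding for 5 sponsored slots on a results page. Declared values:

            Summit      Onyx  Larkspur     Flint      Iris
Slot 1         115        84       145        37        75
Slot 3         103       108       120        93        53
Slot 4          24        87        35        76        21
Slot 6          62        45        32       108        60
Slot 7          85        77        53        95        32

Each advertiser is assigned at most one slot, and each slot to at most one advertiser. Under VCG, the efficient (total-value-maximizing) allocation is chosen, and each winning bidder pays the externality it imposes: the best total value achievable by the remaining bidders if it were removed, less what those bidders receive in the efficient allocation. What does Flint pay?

Efficient allocation: Summit→Slot 3 ($103), Onyx→Slot 4 ($87), Larkspur→Slot 1 ($145), Flint→Slot 7 ($95), Iris→Slot 6 ($60); total welfare W = $490.
Flint receives Slot 7 at value $95, so the others get W − 95 = $395.
Without Flint: best allocation of the remaining 4 bidders over all 5 slots is Summit→Slot 7 ($85), Onyx→Slot 3 ($108), Larkspur→Slot 1 ($145), Iris→Slot 6 ($60), total $398.
VCG payment = (others' best without Flint) − (others' welfare with Flint) = 398 − 395 = $3.

Flint pays $3.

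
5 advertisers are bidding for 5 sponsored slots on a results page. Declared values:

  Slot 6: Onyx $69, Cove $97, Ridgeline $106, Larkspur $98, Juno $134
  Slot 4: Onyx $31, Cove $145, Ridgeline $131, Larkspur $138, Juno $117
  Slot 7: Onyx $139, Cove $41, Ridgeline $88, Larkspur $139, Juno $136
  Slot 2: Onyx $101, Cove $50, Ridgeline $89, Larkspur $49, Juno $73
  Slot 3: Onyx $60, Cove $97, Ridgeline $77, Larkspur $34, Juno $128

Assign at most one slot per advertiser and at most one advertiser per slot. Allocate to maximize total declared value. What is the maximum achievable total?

Maximum total: $619

Treat this as an assignment problem: match each advertiser to one slot.
Optimal: Onyx→Slot 2 ($101), Cove→Slot 4 ($145), Ridgeline→Slot 6 ($106), Larkspur→Slot 7 ($139), Juno→Slot 3 ($128) — total 101+145+106+139+128 = $619.
Row-greedy (each advertiser in turn takes its best remaining slot) gives $567, worse by 52.
Every other assignment is strictly worse.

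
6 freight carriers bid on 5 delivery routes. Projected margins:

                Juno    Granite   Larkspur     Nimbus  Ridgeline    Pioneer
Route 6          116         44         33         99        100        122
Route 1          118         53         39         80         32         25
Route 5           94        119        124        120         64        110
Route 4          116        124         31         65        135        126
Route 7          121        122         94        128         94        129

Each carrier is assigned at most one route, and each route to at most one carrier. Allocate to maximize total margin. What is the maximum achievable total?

Max total: $627k

Optimal: Pioneer→Route 6 ($122k), Juno→Route 1 ($118k), Larkspur→Route 5 ($124k), Ridgeline→Route 4 ($135k), Nimbus→Route 7 ($128k) — total 122+118+124+135+128 = $627k.
Row-greedy (each carrier in turn takes its best remaining route) gives $500k, worse by 127.
Next-best assignment: Pioneer→Route 6, Juno→Route 1, Granite→Route 5, Ridgeline→Route 4, Nimbus→Route 7 = $622k.
Swapping Larkspur↔Ridgeline (Larkspur→Route 4 $31k, Ridgeline→Route 5 $64k) loses 164.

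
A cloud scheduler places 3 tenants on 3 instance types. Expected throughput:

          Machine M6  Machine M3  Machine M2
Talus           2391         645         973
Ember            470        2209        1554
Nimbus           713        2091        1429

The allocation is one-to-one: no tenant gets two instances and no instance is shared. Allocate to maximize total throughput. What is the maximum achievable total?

Max total: 6036 ops/s

Treat this as an assignment problem: match each tenant to one instance.
Optimal: Talus→Machine M6 (2391 ops/s), Ember→Machine M2 (1554 ops/s), Nimbus→Machine M3 (2091 ops/s) — total 2391+1554+2091 = 6036 ops/s.
Swapping Ember↔Nimbus (Ember→Machine M3 2209 ops/s, Nimbus→Machine M2 1429 ops/s) loses 7.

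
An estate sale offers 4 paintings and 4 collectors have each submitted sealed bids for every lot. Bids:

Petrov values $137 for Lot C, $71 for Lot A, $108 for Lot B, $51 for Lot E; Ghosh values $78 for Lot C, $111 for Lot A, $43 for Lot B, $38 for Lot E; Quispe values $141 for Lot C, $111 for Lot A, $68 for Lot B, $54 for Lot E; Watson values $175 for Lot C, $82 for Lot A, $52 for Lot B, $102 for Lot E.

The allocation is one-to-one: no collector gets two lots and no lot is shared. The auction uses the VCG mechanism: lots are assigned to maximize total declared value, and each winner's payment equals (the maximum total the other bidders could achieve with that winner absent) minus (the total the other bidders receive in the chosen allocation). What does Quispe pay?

Quispe pays $73.

Efficient allocation: Petrov→Lot B ($108), Ghosh→Lot A ($111), Quispe→Lot C ($141), Watson→Lot E ($102); total welfare W = $462.
Quispe receives Lot C at value $141, so the others get W − 141 = $321.
Without Quispe: best allocation of the remaining 3 bidders over all 4 lots is Petrov→Lot B ($108), Ghosh→Lot A ($111), Watson→Lot C ($175), total $394.
VCG payment = (others' best without Quispe) − (others' welfare with Quispe) = 394 − 321 = $73.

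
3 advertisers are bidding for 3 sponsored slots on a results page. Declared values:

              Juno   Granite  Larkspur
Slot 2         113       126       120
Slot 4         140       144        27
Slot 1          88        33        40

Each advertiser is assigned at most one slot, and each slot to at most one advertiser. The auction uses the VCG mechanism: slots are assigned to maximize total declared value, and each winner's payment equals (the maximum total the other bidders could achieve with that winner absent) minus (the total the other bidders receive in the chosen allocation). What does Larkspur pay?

Larkspur pays $34.

Efficient allocation: Juno→Slot 1 ($88), Granite→Slot 4 ($144), Larkspur→Slot 2 ($120); total welfare W = $352.
Larkspur receives Slot 2 at value $120, so the others get W − 120 = $232.
Without Larkspur: best allocation of the remaining 2 bidders over all 3 slots is Juno→Slot 4 ($140), Granite→Slot 2 ($126), total $266.
VCG payment = (others' best without Larkspur) − (others' welfare with Larkspur) = 266 − 232 = $34.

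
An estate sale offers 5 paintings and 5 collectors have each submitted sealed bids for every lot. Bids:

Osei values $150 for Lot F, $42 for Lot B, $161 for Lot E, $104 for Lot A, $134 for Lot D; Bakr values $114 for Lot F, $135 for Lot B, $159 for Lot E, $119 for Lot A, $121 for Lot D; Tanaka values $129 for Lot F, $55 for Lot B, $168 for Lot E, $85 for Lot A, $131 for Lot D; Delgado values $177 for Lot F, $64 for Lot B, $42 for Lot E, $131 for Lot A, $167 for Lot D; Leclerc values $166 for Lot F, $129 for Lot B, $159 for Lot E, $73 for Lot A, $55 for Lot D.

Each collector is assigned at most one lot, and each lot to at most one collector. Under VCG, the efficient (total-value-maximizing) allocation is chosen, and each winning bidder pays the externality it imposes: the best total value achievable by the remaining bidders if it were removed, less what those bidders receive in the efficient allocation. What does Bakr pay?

Bakr pays $9.

Efficient allocation: Osei→Lot A ($104), Bakr→Lot B ($135), Tanaka→Lot E ($168), Delgado→Lot D ($167), Leclerc→Lot F ($166); total welfare W = $740.
Bakr receives Lot B at value $135, so the others get W − 135 = $605.
Without Bakr: best allocation of the remaining 4 bidders over all 5 lots is Osei→Lot F ($150), Tanaka→Lot E ($168), Delgado→Lot D ($167), Leclerc→Lot B ($129), total $614.
VCG payment = (others' best without Bakr) − (others' welfare with Bakr) = 614 − 605 = $9.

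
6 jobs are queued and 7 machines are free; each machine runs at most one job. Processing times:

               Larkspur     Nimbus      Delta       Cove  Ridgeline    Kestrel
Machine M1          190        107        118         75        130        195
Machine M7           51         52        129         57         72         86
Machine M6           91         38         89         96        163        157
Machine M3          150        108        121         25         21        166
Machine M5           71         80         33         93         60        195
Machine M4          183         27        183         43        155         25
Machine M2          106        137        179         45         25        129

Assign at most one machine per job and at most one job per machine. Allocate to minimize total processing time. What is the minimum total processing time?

Minimum total: 197 min

Optimal: Larkspur→Machine M7 (51 min), Nimbus→Machine M6 (38 min), Delta→Machine M5 (33 min), Cove→Machine M3 (25 min), Ridgeline→Machine M2 (25 min), Kestrel→Machine M4 (25 min) — total 51+38+33+25+25+25 = 197 min.
Swapping Delta↔Cove (Delta→Machine M3 121 min, Cove→Machine M5 93 min) adds 156.
No other one-to-one assignment undercuts 197 min.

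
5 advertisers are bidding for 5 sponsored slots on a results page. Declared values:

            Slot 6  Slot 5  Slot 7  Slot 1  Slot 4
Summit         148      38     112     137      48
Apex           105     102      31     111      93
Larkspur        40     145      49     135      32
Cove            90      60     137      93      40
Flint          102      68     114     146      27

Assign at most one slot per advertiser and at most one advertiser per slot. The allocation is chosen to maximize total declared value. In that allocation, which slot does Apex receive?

Apex receives Slot 4.

Treat this as an assignment problem: match each advertiser to one slot.
Optimal: Summit→Slot 6 ($148), Apex→Slot 4 ($93), Larkspur→Slot 5 ($145), Cove→Slot 7 ($137), Flint→Slot 1 ($146) — total 148+93+145+137+146 = $669.
Row-greedy (each advertiser in turn takes its best remaining slot) gives $568, worse by 101.
Apex's own top slot is Slot 1 ($111), but forcing Apex→Slot 1 and reassigning the rest optimally gives only $568 — worse by 101.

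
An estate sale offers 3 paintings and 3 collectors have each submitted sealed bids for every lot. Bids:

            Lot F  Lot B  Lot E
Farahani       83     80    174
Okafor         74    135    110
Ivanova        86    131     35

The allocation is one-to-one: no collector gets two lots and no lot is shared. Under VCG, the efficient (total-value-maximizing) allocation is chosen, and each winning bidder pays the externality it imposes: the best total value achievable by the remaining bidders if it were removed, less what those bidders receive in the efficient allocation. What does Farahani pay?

Farahani pays $20.

Efficient allocation: Farahani→Lot E ($174), Okafor→Lot B ($135), Ivanova→Lot F ($86); total welfare W = $395.
Farahani receives Lot E at value $174, so the others get W − 174 = $221.
Without Farahani: best allocation of the remaining 2 bidders over all 3 lots is Okafor→Lot E ($110), Ivanova→Lot B ($131), total $241.
VCG payment = (others' best without Farahani) − (others' welfare with Farahani) = 241 − 221 = $20.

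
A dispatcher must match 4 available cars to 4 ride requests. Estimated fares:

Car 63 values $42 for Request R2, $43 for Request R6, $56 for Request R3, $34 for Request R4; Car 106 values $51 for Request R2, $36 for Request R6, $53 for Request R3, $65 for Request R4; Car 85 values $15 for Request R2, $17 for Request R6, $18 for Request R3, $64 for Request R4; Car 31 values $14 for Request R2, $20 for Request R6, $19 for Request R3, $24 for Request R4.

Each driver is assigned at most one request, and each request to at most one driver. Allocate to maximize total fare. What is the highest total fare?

Optimal: Car 63→Request R3 ($56), Car 106→Request R2 ($51), Car 85→Request R4 ($64), Car 31→Request R6 ($20) — total 56+51+64+20 = $191.
Row-greedy (each driver in turn takes its best remaining request) gives $152, worse by 39.
Checked against all permutations: $191 is optimal.

Max total: $191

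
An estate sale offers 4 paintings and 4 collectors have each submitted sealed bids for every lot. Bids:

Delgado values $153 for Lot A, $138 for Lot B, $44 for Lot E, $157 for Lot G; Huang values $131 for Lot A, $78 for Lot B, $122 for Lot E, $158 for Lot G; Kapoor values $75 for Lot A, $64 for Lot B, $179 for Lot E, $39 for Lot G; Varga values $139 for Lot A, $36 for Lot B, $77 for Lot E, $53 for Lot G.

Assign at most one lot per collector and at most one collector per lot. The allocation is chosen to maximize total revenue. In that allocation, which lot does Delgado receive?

Treat this as an assignment problem: match each collector to one lot.
Optimal: Delgado→Lot B ($138), Huang→Lot G ($158), Kapoor→Lot E ($179), Varga→Lot A ($139) — total 138+158+179+139 = $614.
Row-greedy (each collector in turn takes its best remaining lot) gives $503, worse by 111.
Swapping Huang↔Kapoor (Huang→Lot E $122, Kapoor→Lot G $39) loses 176.
No other one-to-one assignment exceeds $614.
Delgado's own top lot is Lot G ($157), but forcing Delgado→Lot G and reassigning the rest optimally gives only $553 — worse by 61.

Delgado receives Lot B.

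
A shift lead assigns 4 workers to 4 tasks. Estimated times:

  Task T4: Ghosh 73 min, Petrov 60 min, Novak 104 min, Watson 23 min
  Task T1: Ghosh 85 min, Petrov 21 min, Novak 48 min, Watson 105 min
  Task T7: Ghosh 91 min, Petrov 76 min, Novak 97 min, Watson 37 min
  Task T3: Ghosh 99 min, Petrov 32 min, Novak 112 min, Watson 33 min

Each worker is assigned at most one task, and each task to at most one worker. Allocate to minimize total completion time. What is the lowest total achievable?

Minimum total: 190 min

Treat this as an assignment problem: match each worker to one task.
Optimal: Ghosh→Task T4 (73 min), Petrov→Task T3 (32 min), Novak→Task T1 (48 min), Watson→Task T7 (37 min) — total 73+32+48+37 = 190 min.
Column-greedy (each task in turn goes to its cheapest remaining worker) gives 247 min, worse by 57.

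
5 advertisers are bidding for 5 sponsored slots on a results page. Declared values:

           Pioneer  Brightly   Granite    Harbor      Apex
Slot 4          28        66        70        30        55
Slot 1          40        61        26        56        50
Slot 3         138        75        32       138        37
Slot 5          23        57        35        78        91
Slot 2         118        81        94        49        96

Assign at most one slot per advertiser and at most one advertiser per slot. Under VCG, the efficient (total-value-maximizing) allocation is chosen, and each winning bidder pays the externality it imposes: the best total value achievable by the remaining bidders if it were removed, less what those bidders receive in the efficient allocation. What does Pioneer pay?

Efficient allocation: Pioneer→Slot 2 ($118), Brightly→Slot 1 ($61), Granite→Slot 4 ($70), Harbor→Slot 3 ($138), Apex→Slot 5 ($91); total welfare W = $478.
Pioneer receives Slot 2 at value $118, so the others get W − 118 = $360.
Without Pioneer: best allocation of the remaining 4 bidders over all 5 slots is Brightly→Slot 4 ($66), Granite→Slot 2 ($94), Harbor→Slot 3 ($138), Apex→Slot 5 ($91), total $389.
VCG payment = (others' best without Pioneer) − (others' welfare with Pioneer) = 389 − 360 = $29.

Pioneer pays $29.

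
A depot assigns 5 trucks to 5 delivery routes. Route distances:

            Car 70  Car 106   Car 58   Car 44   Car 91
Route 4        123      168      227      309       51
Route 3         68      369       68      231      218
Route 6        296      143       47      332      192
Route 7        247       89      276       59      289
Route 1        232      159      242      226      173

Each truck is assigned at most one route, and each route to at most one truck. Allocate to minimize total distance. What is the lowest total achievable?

Min total: 384 km

Optimal: Car 70→Route 3 (68 km), Car 106→Route 1 (159 km), Car 58→Route 6 (47 km), Car 44→Route 7 (59 km), Car 91→Route 4 (51 km) — total 68+159+47+59+51 = 384 km.
Row-greedy (each truck in turn takes its cheapest remaining route) gives 481 km, worse by 97.
Next-best assignment: Car 70→Route 3, Car 106→Route 7, Car 58→Route 6, Car 44→Route 1, Car 91→Route 4 = 481 km.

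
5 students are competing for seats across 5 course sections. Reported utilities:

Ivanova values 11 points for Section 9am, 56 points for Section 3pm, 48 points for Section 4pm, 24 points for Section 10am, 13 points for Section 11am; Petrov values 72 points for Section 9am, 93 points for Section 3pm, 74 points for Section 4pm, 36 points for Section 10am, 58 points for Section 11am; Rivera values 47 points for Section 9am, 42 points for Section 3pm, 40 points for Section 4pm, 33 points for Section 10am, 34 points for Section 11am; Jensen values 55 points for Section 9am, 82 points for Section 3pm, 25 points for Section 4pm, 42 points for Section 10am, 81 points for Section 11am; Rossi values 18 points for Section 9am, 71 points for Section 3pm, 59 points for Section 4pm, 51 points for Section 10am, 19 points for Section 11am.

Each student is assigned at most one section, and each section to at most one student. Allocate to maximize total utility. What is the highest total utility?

Optimal: Ivanova→Section 4pm (48 points), Petrov→Section 3pm (93 points), Rivera→Section 9am (47 points), Jensen→Section 11am (81 points), Rossi→Section 10am (51 points) — total 48+93+47+81+51 = 320 points.
Row-greedy (each student in turn takes its best remaining section) gives 309 points, worse by 11.
Next-best assignment: Ivanova→Section 3pm, Petrov→Section 4pm, Rivera→Section 9am, Jensen→Section 11am, Rossi→Section 10am = 309 points.
Every other assignment is strictly worse.

Max total: 320 points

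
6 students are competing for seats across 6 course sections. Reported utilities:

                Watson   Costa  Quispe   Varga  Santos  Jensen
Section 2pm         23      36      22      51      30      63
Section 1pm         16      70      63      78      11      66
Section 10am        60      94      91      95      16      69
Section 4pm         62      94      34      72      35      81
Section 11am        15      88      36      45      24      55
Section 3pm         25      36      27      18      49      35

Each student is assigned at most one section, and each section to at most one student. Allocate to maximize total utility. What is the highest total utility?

Max total: 431 points

Optimal: Watson→Section 4pm (62 points), Costa→Section 11am (88 points), Quispe→Section 10am (91 points), Varga→Section 1pm (78 points), Santos→Section 3pm (49 points), Jensen→Section 2pm (63 points) — total 62+88+91+78+49+63 = 431 points.
Column-greedy (each section in turn goes to its best remaining student) gives 382 points, worse by 49.
No other one-to-one assignment exceeds 431 points.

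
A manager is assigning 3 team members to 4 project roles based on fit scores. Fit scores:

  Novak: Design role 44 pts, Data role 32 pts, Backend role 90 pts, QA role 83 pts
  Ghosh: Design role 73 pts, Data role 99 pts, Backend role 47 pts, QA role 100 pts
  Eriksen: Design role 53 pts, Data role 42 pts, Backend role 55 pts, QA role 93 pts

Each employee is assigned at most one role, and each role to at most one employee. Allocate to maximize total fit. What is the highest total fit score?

Maximum total: 282 pts

Optimal: Novak→Backend role (90 pts), Ghosh→Data role (99 pts), Eriksen→QA role (93 pts) — total 90+99+93 = 282 pts.
Max-entry greedy (repeatedly take the single best remaining cell) gives 243 pts, worse by 39.
Next-best assignment: Novak→Backend role, Ghosh→Design role, Eriksen→QA role = 256 pts.
Swapping Novak↔Ghosh (Novak→Data role 32 pts, Ghosh→Backend role 47 pts) loses 110.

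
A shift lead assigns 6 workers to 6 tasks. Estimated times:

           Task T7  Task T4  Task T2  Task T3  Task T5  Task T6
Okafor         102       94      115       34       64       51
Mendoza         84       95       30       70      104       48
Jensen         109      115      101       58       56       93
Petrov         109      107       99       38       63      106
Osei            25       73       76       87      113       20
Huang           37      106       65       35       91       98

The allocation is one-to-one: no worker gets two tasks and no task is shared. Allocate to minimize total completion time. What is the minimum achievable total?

Optimal: Okafor→Task T4 (94 min), Mendoza→Task T2 (30 min), Jensen→Task T5 (56 min), Petrov→Task T3 (38 min), Osei→Task T6 (20 min), Huang→Task T7 (37 min) — total 94+30+56+38+20+37 = 275 min.
Column-greedy (each task in turn goes to its cheapest remaining worker) gives 346 min, worse by 71.
Swapping Mendoza↔Petrov (Mendoza→Task T3 70 min, Petrov→Task T2 99 min) adds 101.

Min total: 275 min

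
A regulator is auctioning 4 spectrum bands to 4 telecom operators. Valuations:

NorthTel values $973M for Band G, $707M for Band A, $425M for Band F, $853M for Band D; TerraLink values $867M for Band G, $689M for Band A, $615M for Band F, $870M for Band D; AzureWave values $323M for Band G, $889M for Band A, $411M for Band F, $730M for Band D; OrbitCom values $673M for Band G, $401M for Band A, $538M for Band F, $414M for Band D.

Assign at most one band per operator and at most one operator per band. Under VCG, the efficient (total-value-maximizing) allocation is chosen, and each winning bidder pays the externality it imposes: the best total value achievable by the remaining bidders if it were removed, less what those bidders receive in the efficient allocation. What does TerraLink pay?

TerraLink pays $15M.

Efficient allocation: NorthTel→Band G ($973M), TerraLink→Band D ($870M), AzureWave→Band A ($889M), OrbitCom→Band F ($538M); total welfare W = $3270M.
TerraLink receives Band D at value $870M, so the others get W − 870 = $2400M.
Without TerraLink: best allocation of the remaining 3 bidders over all 4 bands is NorthTel→Band D ($853M), AzureWave→Band A ($889M), OrbitCom→Band G ($673M), total $2415M.
VCG payment = (others' best without TerraLink) − (others' welfare with TerraLink) = 2415 − 2400 = $15M.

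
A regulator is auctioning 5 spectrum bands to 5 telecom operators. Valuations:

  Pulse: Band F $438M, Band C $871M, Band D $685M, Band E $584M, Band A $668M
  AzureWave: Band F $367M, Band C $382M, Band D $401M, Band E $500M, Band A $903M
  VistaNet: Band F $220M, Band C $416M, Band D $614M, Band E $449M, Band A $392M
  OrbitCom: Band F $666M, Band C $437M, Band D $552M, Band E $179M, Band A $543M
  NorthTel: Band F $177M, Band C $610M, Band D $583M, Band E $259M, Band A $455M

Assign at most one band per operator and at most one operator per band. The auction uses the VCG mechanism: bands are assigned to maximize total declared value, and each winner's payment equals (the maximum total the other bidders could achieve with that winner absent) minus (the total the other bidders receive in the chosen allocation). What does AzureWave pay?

AzureWave pays $37M.

Efficient allocation: Pulse→Band C ($871M), AzureWave→Band A ($903M), VistaNet→Band E ($449M), OrbitCom→Band F ($666M), NorthTel→Band D ($583M); total welfare W = $3472M.
AzureWave receives Band A at value $903M, so the others get W − 903 = $2569M.
Without AzureWave: best allocation of the remaining 4 bidders over all 5 bands is Pulse→Band C ($871M), VistaNet→Band D ($614M), OrbitCom→Band F ($666M), NorthTel→Band A ($455M), total $2606M.
VCG payment = (others' best without AzureWave) − (others' welfare with AzureWave) = 2606 − 2569 = $37M.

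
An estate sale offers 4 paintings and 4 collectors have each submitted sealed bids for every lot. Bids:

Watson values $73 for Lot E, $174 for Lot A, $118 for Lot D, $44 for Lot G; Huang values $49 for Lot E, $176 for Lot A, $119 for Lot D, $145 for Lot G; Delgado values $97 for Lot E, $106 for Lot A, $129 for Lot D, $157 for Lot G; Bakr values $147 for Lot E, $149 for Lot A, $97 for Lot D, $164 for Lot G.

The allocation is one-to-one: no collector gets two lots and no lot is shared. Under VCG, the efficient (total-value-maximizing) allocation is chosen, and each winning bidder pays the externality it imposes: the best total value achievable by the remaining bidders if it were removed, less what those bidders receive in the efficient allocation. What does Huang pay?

Huang pays $56.

Efficient allocation: Watson→Lot D ($118), Huang→Lot A ($176), Delgado→Lot G ($157), Bakr→Lot E ($147); total welfare W = $598.
Huang receives Lot A at value $176, so the others get W − 176 = $422.
Without Huang: best allocation of the remaining 3 bidders over all 4 lots is Watson→Lot A ($174), Delgado→Lot G ($157), Bakr→Lot E ($147), total $478.
VCG payment = (others' best without Huang) − (others' welfare with Huang) = 478 − 422 = $56.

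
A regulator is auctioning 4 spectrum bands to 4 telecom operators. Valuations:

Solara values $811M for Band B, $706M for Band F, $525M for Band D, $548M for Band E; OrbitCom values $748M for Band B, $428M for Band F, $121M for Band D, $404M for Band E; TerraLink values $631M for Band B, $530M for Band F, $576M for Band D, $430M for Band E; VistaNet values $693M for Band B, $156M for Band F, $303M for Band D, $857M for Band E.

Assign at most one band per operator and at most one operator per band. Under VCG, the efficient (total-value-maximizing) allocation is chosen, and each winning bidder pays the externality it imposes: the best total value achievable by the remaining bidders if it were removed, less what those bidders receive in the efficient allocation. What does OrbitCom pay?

OrbitCom pays $105M.

Efficient allocation: Solara→Band F ($706M), OrbitCom→Band B ($748M), TerraLink→Band D ($576M), VistaNet→Band E ($857M); total welfare W = $2887M.
OrbitCom receives Band B at value $748M, so the others get W − 748 = $2139M.
Without OrbitCom: best allocation of the remaining 3 bidders over all 4 bands is Solara→Band B ($811M), TerraLink→Band D ($576M), VistaNet→Band E ($857M), total $2244M.
VCG payment = (others' best without OrbitCom) − (others' welfare with OrbitCom) = 2244 − 2139 = $105M.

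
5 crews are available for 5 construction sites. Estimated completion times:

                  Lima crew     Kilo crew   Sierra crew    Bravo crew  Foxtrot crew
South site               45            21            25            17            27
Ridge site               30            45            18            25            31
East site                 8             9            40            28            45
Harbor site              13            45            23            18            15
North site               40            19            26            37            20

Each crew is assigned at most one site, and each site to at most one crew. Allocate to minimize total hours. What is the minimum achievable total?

This is the linear assignment problem.
Optimal: Lima crew→East site (8 hours), Kilo crew→North site (19 hours), Sierra crew→Ridge site (18 hours), Bravo crew→South site (17 hours), Foxtrot crew→Harbor site (15 hours) — total 8+19+18+17+15 = 77 hours.
Swapping Kilo crew↔Foxtrot crew (Kilo crew→Harbor site 45 hours, Foxtrot crew→North site 20 hours) adds 31.
Checked against all permutations: 77 hours is optimal.

Minimum total: 77 hours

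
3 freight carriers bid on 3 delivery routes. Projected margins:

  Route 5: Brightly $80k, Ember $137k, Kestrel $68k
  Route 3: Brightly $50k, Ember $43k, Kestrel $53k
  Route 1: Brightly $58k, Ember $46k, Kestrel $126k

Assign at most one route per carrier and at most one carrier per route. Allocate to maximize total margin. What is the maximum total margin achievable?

Max total: $313k

Treat this as an assignment problem: match each carrier to one route.
Optimal: Brightly→Route 3 ($50k), Ember→Route 5 ($137k), Kestrel→Route 1 ($126k) — total 50+137+126 = $313k.
Row-greedy (each carrier in turn takes its best remaining route) gives $179k, worse by 134.
Next-best assignment: Brightly→Route 5, Ember→Route 3, Kestrel→Route 1 = $249k.
Swapping Ember↔Brightly (Ember→Route 3 $43k, Brightly→Route 5 $80k) loses 64.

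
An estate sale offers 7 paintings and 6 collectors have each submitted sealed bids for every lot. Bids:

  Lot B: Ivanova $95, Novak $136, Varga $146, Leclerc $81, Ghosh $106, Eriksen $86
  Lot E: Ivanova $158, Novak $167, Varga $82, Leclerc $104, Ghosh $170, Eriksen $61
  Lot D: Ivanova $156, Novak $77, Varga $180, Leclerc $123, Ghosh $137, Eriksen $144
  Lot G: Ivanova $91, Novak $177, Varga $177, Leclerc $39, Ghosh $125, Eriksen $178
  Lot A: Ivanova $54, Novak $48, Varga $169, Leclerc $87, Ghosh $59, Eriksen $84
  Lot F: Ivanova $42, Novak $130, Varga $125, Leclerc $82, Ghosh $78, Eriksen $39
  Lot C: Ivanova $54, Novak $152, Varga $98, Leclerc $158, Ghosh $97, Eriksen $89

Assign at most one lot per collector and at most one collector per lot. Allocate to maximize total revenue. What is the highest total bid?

Max total: $967

Optimal: Ivanova→Lot D ($156), Novak→Lot B ($136), Varga→Lot A ($169), Leclerc→Lot C ($158), Ghosh→Lot E ($170), Eriksen→Lot G ($178) — total 156+136+169+158+170+178 = $967.
Max-entry greedy (repeatedly take the single best remaining cell) gives $876, worse by 91.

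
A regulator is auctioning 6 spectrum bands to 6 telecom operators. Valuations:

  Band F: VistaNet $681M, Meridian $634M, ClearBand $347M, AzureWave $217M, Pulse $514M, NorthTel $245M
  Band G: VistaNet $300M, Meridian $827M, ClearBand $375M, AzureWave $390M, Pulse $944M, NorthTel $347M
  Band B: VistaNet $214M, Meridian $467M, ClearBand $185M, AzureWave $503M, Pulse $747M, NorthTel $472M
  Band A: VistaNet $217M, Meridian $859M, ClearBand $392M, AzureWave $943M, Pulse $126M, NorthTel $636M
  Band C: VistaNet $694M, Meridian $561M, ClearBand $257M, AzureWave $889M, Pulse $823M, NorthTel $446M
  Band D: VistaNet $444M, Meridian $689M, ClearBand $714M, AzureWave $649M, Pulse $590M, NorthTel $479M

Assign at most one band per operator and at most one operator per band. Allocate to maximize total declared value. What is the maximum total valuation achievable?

Optimal: VistaNet→Band F ($681M), Meridian→Band A ($859M), ClearBand→Band D ($714M), AzureWave→Band C ($889M), Pulse→Band G ($944M), NorthTel→Band B ($472M) — total 681+859+714+889+944+472 = $4559M.
Column-greedy (each band in turn goes to its best remaining operator) gives $4147M, worse by 412.
Swapping AzureWave↔ClearBand (AzureWave→Band D $649M, ClearBand→Band C $257M) loses 697.
Checked against all permutations: $4559M is optimal.

Max total: $4559M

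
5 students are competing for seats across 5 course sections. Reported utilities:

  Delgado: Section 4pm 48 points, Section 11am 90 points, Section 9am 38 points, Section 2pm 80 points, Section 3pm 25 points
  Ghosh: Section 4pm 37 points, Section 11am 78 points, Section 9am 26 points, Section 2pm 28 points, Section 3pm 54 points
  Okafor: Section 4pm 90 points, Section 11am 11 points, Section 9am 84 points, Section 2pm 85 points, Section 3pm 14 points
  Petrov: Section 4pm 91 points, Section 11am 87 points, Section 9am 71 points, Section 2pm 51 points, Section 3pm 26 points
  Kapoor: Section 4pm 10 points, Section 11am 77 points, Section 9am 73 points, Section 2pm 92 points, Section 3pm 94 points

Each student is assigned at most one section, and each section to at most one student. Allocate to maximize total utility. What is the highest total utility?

Maximum total: 427 points

Treat this as an assignment problem: match each student to one section.
Optimal: Delgado→Section 2pm (80 points), Ghosh→Section 11am (78 points), Okafor→Section 9am (84 points), Petrov→Section 4pm (91 points), Kapoor→Section 3pm (94 points) — total 80+78+84+91+94 = 427 points.
Row-greedy (each student in turn takes its best remaining section) gives 397 points, worse by 30.
Next-best assignment: Delgado→Section 2pm, Ghosh→Section 11am, Okafor→Section 4pm, Petrov→Section 9am, Kapoor→Section 3pm = 413 points.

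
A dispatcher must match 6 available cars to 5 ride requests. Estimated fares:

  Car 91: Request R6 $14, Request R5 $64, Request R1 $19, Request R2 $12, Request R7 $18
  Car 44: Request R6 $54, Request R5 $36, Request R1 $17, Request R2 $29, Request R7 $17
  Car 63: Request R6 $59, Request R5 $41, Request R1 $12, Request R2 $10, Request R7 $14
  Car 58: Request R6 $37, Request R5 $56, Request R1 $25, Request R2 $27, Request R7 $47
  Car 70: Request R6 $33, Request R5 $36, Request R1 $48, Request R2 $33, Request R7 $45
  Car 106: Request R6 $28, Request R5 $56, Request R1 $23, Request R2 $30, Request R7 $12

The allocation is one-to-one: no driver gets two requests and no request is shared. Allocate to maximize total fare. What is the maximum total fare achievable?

This is the linear assignment problem.
Optimal: Car 63→Request R6 ($59), Car 91→Request R5 ($64), Car 70→Request R1 ($48), Car 106→Request R2 ($30), Car 58→Request R7 ($47) — total 59+64+48+30+47 = $248.
Row-greedy (each driver in turn takes its best remaining request) gives $207, worse by 41.
Swapping Car 70↔Car 58 (Car 70→Request R7 $45, Car 58→Request R1 $25) loses 25.
Checked against all permutations: $248 is optimal.

Max total: $248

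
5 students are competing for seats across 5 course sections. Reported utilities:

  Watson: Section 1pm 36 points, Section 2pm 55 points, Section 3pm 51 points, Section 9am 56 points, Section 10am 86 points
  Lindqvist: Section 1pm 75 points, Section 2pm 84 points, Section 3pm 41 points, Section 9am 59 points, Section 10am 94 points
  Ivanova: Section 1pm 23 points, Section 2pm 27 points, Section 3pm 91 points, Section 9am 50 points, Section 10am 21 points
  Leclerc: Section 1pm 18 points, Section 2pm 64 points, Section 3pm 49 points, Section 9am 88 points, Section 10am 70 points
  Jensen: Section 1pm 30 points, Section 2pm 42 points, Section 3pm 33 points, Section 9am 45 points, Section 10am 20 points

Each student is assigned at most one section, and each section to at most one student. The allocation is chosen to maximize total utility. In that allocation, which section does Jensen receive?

Jensen receives Section 2pm.

Optimal: Watson→Section 10am (86 points), Lindqvist→Section 1pm (75 points), Ivanova→Section 3pm (91 points), Leclerc→Section 9am (88 points), Jensen→Section 2pm (42 points) — total 86+75+91+88+42 = 382 points.
Column-greedy (each section in turn goes to its best remaining student) gives 306 points, worse by 76.
Swapping Jensen↔Ivanova (Jensen→Section 3pm 33 points, Ivanova→Section 2pm 27 points) loses 73.
Jensen's own top section is Section 9am (45 points), but forcing Jensen→Section 9am and reassigning the rest optimally gives only 361 points — worse by 21.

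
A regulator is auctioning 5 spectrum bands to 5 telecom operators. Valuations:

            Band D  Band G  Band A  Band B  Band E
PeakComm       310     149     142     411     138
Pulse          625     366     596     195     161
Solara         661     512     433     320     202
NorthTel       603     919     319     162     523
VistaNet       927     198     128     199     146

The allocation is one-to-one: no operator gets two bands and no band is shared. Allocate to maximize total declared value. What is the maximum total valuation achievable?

Maximum total: $3055M

This is a one-to-one assignment (maximum-weight bipartite matching).
Optimal: PeakComm→Band B ($411M), Pulse→Band A ($596M), Solara→Band E ($202M), NorthTel→Band G ($919M), VistaNet→Band D ($927M) — total 411+596+202+919+927 = $3055M.
Row-greedy (each operator in turn takes its best remaining band) gives $2199M, worse by 856.
Next-best assignment: PeakComm→Band B, Pulse→Band A, Solara→Band G, NorthTel→Band E, VistaNet→Band D = $2969M.
No other one-to-one assignment exceeds $3055M.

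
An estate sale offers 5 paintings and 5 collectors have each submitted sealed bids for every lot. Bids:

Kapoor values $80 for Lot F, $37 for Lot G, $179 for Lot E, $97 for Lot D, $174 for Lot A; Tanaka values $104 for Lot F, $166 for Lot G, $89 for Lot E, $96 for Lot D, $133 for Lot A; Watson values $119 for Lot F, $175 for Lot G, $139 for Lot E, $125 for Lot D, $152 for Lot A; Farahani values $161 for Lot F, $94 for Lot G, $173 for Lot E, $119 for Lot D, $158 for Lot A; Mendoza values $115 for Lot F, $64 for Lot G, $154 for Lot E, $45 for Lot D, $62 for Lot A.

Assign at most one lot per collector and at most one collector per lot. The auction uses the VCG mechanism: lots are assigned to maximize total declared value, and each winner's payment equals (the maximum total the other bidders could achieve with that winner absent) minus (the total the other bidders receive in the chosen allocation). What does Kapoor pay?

Kapoor pays $27.

Efficient allocation: Kapoor→Lot A ($174), Tanaka→Lot G ($166), Watson→Lot D ($125), Farahani→Lot F ($161), Mendoza→Lot E ($154); total welfare W = $780.
Kapoor receives Lot A at value $174, so the others get W − 174 = $606.
Without Kapoor: best allocation of the remaining 4 bidders over all 5 lots is Tanaka→Lot G ($166), Watson→Lot A ($152), Farahani→Lot F ($161), Mendoza→Lot E ($154), total $633.
VCG payment = (others' best without Kapoor) − (others' welfare with Kapoor) = 633 − 606 = $27.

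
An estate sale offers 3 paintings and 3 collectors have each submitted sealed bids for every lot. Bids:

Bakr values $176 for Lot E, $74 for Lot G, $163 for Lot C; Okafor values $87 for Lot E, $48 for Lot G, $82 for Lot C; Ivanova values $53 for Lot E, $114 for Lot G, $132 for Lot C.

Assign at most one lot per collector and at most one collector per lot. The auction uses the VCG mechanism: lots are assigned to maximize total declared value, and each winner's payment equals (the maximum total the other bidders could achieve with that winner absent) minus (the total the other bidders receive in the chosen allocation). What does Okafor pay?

Efficient allocation: Bakr→Lot E ($176), Okafor→Lot C ($82), Ivanova→Lot G ($114); total welfare W = $372.
Okafor receives Lot C at value $82, so the others get W − 82 = $290.
Without Okafor: best allocation of the remaining 2 bidders over all 3 lots is Bakr→Lot E ($176), Ivanova→Lot C ($132), total $308.
VCG payment = (others' best without Okafor) − (others' welfare with Okafor) = 308 − 290 = $18.

Okafor pays $18.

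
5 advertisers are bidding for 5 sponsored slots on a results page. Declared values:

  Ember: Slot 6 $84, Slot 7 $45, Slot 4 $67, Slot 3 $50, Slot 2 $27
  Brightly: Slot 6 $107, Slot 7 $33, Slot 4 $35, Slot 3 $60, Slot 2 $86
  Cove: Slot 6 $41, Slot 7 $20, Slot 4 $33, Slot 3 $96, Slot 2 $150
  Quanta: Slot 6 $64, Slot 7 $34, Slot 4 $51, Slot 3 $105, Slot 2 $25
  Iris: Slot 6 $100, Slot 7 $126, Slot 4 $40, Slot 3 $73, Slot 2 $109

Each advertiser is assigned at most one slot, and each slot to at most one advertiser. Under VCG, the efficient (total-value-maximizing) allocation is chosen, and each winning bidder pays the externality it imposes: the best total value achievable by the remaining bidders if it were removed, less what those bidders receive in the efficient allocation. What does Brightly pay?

Efficient allocation: Ember→Slot 4 ($67), Brightly→Slot 6 ($107), Cove→Slot 2 ($150), Quanta→Slot 3 ($105), Iris→Slot 7 ($126); total welfare W = $555.
Brightly receives Slot 6 at value $107, so the others get W − 107 = $448.
Without Brightly: best allocation of the remaining 4 bidders over all 5 slots is Ember→Slot 6 ($84), Cove→Slot 2 ($150), Quanta→Slot 3 ($105), Iris→Slot 7 ($126), total $465.
VCG payment = (others' best without Brightly) − (others' welfare with Brightly) = 465 − 448 = $17.

Brightly pays $17.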